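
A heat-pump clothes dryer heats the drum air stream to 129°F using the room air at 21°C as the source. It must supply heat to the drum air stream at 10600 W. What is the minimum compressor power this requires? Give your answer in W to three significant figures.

In absolute terms T_C = 294.15 K and T_H = 327.04 K, so ΔT = 32.89 K.
COP_Carnot = T_H/ΔT = 327.04/32.89 = 9.944.
Ẇ_min = Q̇/COP_Carnot = 10600/9.944 = 1066 W.

1070 W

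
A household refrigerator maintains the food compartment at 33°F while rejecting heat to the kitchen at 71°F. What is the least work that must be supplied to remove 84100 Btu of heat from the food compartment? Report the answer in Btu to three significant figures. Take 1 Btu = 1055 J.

6490 Btu

In absolute terms T_C = 273.71 K and T_H = 294.82 K, so ΔT = 21.11 K.
The reversible limit is COP_R = T_C/ΔT = 12.97, so W_min = Q_C/COP = Q_C·ΔT/T_C.
W_min = 84100 × 21.11/273.71 = 6487 Btu.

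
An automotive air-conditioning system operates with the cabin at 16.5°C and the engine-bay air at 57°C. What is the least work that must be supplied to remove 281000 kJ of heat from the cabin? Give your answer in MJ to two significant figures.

39 MJ

In absolute terms T_C = 289.65 K and T_H = 330.15 K, so ΔT = 40.50 K.
The reversible limit is COP_R = T_C/ΔT = 7.152, so W_min = Q_C/COP = Q_C·ΔT/T_C.
W_min = 281000 × 40.50/289.65 = 39290 kJ = 39.29 MJ.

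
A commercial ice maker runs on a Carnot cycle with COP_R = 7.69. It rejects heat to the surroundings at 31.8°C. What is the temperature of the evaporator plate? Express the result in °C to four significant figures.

For a Carnot refrigerator COP_R = T_C/(T_H − T_C), so T_C = COP·T_H/(1 + COP).
With T_H = 304.95 K, T_C = 7.69 × 304.95/8.690 = 269.86 K.
Converting, 269.86 K = -3.29°C.

-3.292 °C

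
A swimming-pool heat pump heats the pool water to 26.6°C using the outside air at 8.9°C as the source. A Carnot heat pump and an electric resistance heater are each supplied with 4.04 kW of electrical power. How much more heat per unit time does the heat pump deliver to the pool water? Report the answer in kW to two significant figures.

64 kW

In absolute terms T_C = 282.05 K and T_H = 299.75 K, so ΔT = 17.70 K.
COP_Carnot = T_H/ΔT = 299.75/17.70 = 16.94.
The heat pump delivers Q̇_H = COP × Ẇ = 68.42 kW; the resistance heater delivers Ẇ = 4.040 kW.
Extra = (COP − 1)·Ẇ = 64.38 kW.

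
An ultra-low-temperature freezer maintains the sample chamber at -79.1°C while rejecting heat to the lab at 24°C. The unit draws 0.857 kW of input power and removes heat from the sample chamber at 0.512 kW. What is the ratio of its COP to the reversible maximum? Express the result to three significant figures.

0.317

COP_actual = Q̇_C/Ẇ = 0.5120/0.8570 = 0.5974.
In absolute terms T_C = 194.05 K and T_H = 297.15 K, so ΔT = 103.1 K.
COP_Carnot = T_C/ΔT = 194.05/103.1 = 1.882.
η_II = COP_actual/COP_Carnot = 0.5974/1.882 = 0.3174.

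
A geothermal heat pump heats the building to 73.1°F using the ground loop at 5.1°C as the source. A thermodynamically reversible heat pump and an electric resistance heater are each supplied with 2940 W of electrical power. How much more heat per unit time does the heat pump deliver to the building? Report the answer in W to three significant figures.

46100 W

In absolute terms T_C = 278.25 K and T_H = 295.98 K, so ΔT = 17.73 K.
COP_Carnot = T_H/ΔT = 295.98/17.73 = 16.69.
The heat pump delivers Q̇_H = COP × Ẇ = 49070 W; the resistance heater delivers Ẇ = 2940 W.
Extra = (COP − 1)·Ẇ = 46130 W.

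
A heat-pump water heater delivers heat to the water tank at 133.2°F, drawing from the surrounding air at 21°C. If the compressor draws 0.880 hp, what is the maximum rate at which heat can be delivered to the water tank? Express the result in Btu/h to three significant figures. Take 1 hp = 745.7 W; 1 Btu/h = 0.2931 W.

20900 Btu/h

In absolute terms T_C = 294.15 K and T_H = 329.37 K, so ΔT = 35.22 K.
COP_Carnot = T_H/ΔT = 329.37/35.22 = 9.351.
Q̇_max = COP_Carnot × Ẇ = 9.351 × 0.8800 hp = 8.229 hp = 20940 Btu/h.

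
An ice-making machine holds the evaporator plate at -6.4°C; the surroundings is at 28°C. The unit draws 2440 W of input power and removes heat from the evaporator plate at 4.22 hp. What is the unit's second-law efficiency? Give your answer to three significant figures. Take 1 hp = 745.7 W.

Converting, Q̇_C = 4.220 hp = 3147 W, so COP_actual = Q̇_C/Ẇ = 3147/2440 = 1.290.
In absolute terms T_C = 266.75 K and T_H = 301.15 K, so ΔT = 34.40 K.
COP_Carnot = T_C/ΔT = 266.75/34.40 = 7.754.
η_II = COP_actual/COP_Carnot = 1.290/7.754 = 0.1663.

0.166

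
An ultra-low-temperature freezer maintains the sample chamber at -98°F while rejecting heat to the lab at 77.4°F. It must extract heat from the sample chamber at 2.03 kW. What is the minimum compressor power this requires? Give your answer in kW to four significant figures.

0.9845 kW

In absolute terms T_C = 200.93 K and T_H = 298.37 K, so ΔT = 97.44 K.
COP_Carnot = T_C/ΔT = 200.93/97.44 = 2.062.
Ẇ_min = Q̇/COP_Carnot = 2.030/2.062 = 0.9845 kW.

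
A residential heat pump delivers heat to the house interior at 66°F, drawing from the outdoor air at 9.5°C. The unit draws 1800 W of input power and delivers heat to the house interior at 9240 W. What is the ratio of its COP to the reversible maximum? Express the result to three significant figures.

0.165

COP_actual = Q̇_H/Ẇ = 9240/1800 = 5.133.
In absolute terms T_C = 282.65 K and T_H = 292.04 K, so ΔT = 9.389 K.
COP_Carnot = T_H/ΔT = 292.04/9.389 = 31.10.
η_II = COP_actual/COP_Carnot = 5.133/31.10 = 0.1650.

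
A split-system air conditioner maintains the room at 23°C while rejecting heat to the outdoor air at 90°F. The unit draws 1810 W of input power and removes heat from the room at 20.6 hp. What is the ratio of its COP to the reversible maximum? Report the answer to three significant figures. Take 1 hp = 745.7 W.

0.264

Converting, Q̇_C = 20.60 hp = 15360 W, so COP_actual = Q̇_C/Ẇ = 15360/1810 = 8.487.
In absolute terms T_C = 296.15 K and T_H = 305.37 K, so ΔT = 9.222 K.
COP_Carnot = T_C/ΔT = 296.15/9.222 = 32.11.
η_II = COP_actual/COP_Carnot = 8.487/32.11 = 0.2643.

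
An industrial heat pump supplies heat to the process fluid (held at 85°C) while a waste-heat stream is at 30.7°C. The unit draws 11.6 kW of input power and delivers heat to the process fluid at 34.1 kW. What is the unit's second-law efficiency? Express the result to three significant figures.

COP_actual = Q̇_H/Ẇ = 34.10/11.60 = 2.940.
In absolute terms T_C = 303.85 K and T_H = 358.15 K, so ΔT = 54.30 K.
COP_Carnot = T_H/ΔT = 358.15/54.30 = 6.596.
η_II = COP_actual/COP_Carnot = 2.940/6.596 = 0.4457.

0.446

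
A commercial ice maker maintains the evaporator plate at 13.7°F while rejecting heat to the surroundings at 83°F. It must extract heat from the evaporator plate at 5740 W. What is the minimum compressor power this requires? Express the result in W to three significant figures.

In absolute terms T_C = 262.98 K and T_H = 301.48 K, so ΔT = 38.50 K.
COP_Carnot = T_C/ΔT = 262.98/38.50 = 6.831.
Ẇ_min = Q̇/COP_Carnot = 5740/6.831 = 840.3 W.

840 W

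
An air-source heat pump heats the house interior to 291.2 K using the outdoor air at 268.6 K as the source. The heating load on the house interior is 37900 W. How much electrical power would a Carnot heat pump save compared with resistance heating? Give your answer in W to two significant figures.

The reservoir spacing is ΔT = 291.2 − 268.6 = 22.60 K.
COP_Carnot = T_H/ΔT = 291.20/22.60 = 12.88.
Resistance heating needs Ẇ_res = Q̇_H = 37900 W; the reversible heat pump needs only Ẇ_hp = Q̇_H/COP = 2941 W.
Saving = 37900 − 2941 = 34960 W.

35000 W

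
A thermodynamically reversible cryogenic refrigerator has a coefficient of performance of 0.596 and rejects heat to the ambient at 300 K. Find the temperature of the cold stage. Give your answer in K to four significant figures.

For a Carnot refrigerator COP_R = T_C/(T_H − T_C), so T_C = COP·T_H/(1 + COP).
With T_H = 300.00 K, T_C = 0.596 × 300.00/1.596 = 112.03 K.

112.0 K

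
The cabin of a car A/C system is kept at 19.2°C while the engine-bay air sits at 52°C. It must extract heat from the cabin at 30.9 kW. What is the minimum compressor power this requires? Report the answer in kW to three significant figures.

In absolute terms T_C = 292.35 K and T_H = 325.15 K, so ΔT = 32.80 K.
COP_Carnot = T_C/ΔT = 292.35/32.80 = 8.913.
Ẇ_min = Q̇/COP_Carnot = 30.90/8.913 = 3.467 kW.

3.47 kW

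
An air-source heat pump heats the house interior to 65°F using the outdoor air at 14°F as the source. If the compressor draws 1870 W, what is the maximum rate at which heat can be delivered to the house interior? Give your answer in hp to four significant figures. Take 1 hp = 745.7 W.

25.80 hp

In absolute terms T_C = 263.15 K and T_H = 291.48 K, so ΔT = 28.33 K.
COP_Carnot = T_H/ΔT = 291.48/28.33 = 10.29.
Q̇_max = COP_Carnot × Ẇ = 10.29 × 1870 W = 19240 W = 25.80 hp.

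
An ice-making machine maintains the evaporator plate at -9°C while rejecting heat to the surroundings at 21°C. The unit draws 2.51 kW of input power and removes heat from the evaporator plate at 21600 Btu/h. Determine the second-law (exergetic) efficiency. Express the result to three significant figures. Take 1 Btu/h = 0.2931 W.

0.286

Converting, Q̇_C = 21600 Btu/h = 6.331 kW, so COP_actual = Q̇_C/Ẇ = 6.331/2.510 = 2.522.
In absolute terms T_C = 264.15 K and T_H = 294.15 K, so ΔT = 30.00 K.
COP_Carnot = T_C/ΔT = 264.15/30.00 = 8.805.
η_II = COP_actual/COP_Carnot = 2.522/8.805 = 0.2865.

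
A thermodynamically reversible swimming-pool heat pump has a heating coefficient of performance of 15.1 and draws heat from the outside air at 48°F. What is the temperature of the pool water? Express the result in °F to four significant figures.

84.00 °F

COP_HP = T_H/(T_H − T_C) rearranges to T_H = COP·T_C/(COP − 1).
With T_C = 282.04 K, T_H = 15.1 × 282.04/14.10 = 302.04 K.
Converting, 302.04 K = 84.00°F.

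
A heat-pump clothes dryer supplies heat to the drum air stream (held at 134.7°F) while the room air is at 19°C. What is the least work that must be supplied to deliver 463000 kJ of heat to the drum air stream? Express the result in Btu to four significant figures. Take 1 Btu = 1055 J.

50580 Btu

In absolute terms T_C = 292.15 K and T_H = 330.21 K, so ΔT = 38.06 K.
The reversible limit is COP_HP = T_H/ΔT = 8.677, so W_min = Q_H/COP = Q_H·ΔT/T_H.
W_min = 463000 × 38.06/330.21 = 53360 kJ = 50580 Btu.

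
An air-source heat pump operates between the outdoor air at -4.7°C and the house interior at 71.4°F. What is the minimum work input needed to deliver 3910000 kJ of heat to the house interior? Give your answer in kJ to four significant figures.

In absolute terms T_C = 268.45 K and T_H = 295.04 K, so ΔT = 26.59 K.
The reversible limit is COP_HP = T_H/ΔT = 11.10, so W_min = Q_H/COP = Q_H·ΔT/T_H.
W_min = 3910000 × 26.59/295.04 = 352400 kJ.

352400 kJ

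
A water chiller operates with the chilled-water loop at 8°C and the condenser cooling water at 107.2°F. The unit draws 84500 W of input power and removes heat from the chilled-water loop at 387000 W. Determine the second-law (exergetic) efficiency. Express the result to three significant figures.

0.550

COP_actual = Q̇_C/Ẇ = 387000/84500 = 4.580.
In absolute terms T_C = 281.15 K and T_H = 314.93 K, so ΔT = 33.78 K.
COP_Carnot = T_C/ΔT = 281.15/33.78 = 8.324.
η_II = COP_actual/COP_Carnot = 4.580/8.324 = 0.5502.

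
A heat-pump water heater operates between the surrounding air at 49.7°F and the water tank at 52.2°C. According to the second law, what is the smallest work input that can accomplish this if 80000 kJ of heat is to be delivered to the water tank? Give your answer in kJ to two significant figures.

In absolute terms T_C = 282.98 K and T_H = 325.35 K, so ΔT = 42.37 K.
The reversible limit is COP_HP = T_H/ΔT = 7.679, so W_min = Q_H/COP = Q_H·ΔT/T_H.
W_min = 80000 × 42.37/325.35 = 10420 kJ.

10000 kJ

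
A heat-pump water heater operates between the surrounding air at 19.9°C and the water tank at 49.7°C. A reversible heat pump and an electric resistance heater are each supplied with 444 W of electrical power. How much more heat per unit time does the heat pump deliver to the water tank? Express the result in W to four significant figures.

4366 W

In absolute terms T_C = 293.05 K and T_H = 322.85 K, so ΔT = 29.80 K.
COP_Carnot = T_H/ΔT = 322.85/29.80 = 10.83.
The heat pump delivers Q̇_H = COP × Ẇ = 4810 W; the resistance heater delivers Ẇ = 444.0 W.
Extra = (COP − 1)·Ẇ = 4366 W.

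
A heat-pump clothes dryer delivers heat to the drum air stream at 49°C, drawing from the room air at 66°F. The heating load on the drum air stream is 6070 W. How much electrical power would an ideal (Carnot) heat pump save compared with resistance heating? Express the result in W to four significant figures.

5503 W

In absolute terms T_C = 292.04 K and T_H = 322.15 K, so ΔT = 30.11 K.
COP_Carnot = T_H/ΔT = 322.15/30.11 = 10.70.
Resistance heating needs Ẇ_res = Q̇_H = 6070 W; the reversible heat pump needs only Ẇ_hp = Q̇_H/COP = 567.4 W.
Saving = 6070 − 567.4 = 5503 W.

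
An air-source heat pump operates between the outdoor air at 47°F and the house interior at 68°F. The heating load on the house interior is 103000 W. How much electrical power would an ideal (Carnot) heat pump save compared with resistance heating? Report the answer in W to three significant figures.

In absolute terms T_C = 281.48 K and T_H = 293.15 K, so ΔT = 11.67 K.
COP_Carnot = T_H/ΔT = 293.15/11.67 = 25.13.
Resistance heating needs Ẇ_res = Q̇_H = 103000 W; the reversible heat pump needs only Ẇ_hp = Q̇_H/COP = 4099 W.
Saving = 103000 − 4099 = 98900 W.

98900 W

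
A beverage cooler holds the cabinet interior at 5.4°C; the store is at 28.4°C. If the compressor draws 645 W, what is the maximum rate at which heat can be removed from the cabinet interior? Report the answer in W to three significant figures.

In absolute terms T_C = 278.55 K and T_H = 301.55 K, so ΔT = 23.00 K.
COP_Carnot = T_C/ΔT = 278.55/23.00 = 12.11.
Q̇_max = COP_Carnot × Ẇ = 12.11 × 645.0 W = 7812 W.

7810 W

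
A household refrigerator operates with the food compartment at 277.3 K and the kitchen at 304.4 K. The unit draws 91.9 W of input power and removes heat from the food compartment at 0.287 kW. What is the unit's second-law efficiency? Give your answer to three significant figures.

0.305

Converting, Q̇_C = 0.2870 kW = 287.0 W, so COP_actual = Q̇_C/Ẇ = 287.0/91.90 = 3.123.
The reservoir spacing is ΔT = 304.4 − 277.3 = 27.10 K.
COP_Carnot = T_C/ΔT = 277.30/27.10 = 10.23.
η_II = COP_actual/COP_Carnot = 3.123/10.23 = 0.3052.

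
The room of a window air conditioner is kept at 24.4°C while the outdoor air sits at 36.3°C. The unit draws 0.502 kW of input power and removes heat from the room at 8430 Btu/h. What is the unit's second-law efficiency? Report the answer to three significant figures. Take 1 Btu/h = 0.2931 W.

0.197

Converting, Q̇_C = 8430 Btu/h = 2.471 kW, so COP_actual = Q̇_C/Ẇ = 2.471/0.5020 = 4.922.
In absolute terms T_C = 297.55 K and T_H = 309.45 K, so ΔT = 11.90 K.
COP_Carnot = T_C/ΔT = 297.55/11.90 = 25.00.
η_II = COP_actual/COP_Carnot = 4.922/25.00 = 0.1968.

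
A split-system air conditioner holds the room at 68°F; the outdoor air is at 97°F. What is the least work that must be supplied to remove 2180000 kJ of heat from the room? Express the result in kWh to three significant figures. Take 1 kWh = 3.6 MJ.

33.3 kWh

In absolute terms T_C = 293.15 K and T_H = 309.26 K, so ΔT = 16.11 K.
The reversible limit is COP_R = T_C/ΔT = 18.20, so W_min = Q_C/COP = Q_C·ΔT/T_C.
W_min = 2180000 × 16.11/293.15 = 119800 kJ = 33.28 kWh.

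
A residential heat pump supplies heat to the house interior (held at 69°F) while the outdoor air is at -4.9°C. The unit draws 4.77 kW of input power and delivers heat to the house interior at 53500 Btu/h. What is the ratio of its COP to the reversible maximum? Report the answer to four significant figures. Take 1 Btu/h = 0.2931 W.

Converting, Q̇_H = 53500 Btu/h = 15.68 kW, so COP_actual = Q̇_H/Ẇ = 15.68/4.770 = 3.287.
In absolute terms T_C = 268.25 K and T_H = 293.71 K, so ΔT = 25.46 K.
COP_Carnot = T_H/ΔT = 293.71/25.46 = 11.54.
η_II = COP_actual/COP_Carnot = 3.287/11.54 = 0.2849.

0.2849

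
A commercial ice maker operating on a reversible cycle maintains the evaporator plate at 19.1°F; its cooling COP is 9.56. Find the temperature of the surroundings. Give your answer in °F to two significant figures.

69 °F

COP_R = T_C/(T_H − T_C) gives T_H − T_C = T_C/COP.
With T_C = 265.98 K, T_H = 265.98 × (1 + 1/9.56) = 293.81 K.
Converting, 293.81 K = 69.18°F.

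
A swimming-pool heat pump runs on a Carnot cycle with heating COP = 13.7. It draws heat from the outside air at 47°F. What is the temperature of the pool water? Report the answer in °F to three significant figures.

COP_HP = T_H/(T_H − T_C) rearranges to T_H = COP·T_C/(COP − 1).
With T_C = 281.48 K, T_H = 13.7 × 281.48/12.70 = 303.65 K.
Converting, 303.65 K = 86.90°F.

86.9 °F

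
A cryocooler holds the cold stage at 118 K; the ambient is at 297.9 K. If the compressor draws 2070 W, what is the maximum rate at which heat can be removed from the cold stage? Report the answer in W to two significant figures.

The reservoir spacing is ΔT = 297.9 − 118 = 179.9 K.
COP_Carnot = T_C/ΔT = 118.00/179.9 = 0.6559.
Q̇_max = COP_Carnot × Ẇ = 0.6559 × 2070 W = 1358 W.

1400 W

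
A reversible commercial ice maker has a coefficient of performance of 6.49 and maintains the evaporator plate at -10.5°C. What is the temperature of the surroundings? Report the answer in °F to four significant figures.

85.95 °F

COP_R = T_C/(T_H − T_C) gives T_H − T_C = T_C/COP.
With T_C = 262.65 K, T_H = 262.65 × (1 + 1/6.49) = 303.12 K.
Converting, 303.12 K = 85.95°F.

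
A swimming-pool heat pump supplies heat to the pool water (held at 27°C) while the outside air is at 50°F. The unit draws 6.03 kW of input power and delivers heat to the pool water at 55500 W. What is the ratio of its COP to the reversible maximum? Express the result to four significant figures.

0.5213

Converting, Q̇_H = 55500 W = 55.50 kW, so COP_actual = Q̇_H/Ẇ = 55.50/6.030 = 9.204.
In absolute terms T_C = 283.15 K and T_H = 300.15 K, so ΔT = 17.00 K.
COP_Carnot = T_H/ΔT = 300.15/17.00 = 17.66.
η_II = COP_actual/COP_Carnot = 9.204/17.66 = 0.5213.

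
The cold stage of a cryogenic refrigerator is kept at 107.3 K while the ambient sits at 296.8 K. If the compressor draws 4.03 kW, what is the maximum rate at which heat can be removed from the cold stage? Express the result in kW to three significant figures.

2.28 kW

The reservoir spacing is ΔT = 296.8 − 107.3 = 189.5 K.
COP_Carnot = T_C/ΔT = 107.30/189.5 = 0.5662.
Q̇_max = COP_Carnot × Ẇ = 0.5662 × 4.030 kW = 2.282 kW.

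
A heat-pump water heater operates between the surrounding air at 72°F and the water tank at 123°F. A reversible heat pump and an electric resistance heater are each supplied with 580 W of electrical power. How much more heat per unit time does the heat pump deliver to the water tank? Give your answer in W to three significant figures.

In absolute terms T_C = 295.37 K and T_H = 323.71 K, so ΔT = 28.33 K.
COP_Carnot = T_H/ΔT = 323.71/28.33 = 11.42.
The heat pump delivers Q̇_H = COP × Ẇ = 6626 W; the resistance heater delivers Ẇ = 580.0 W.
Extra = (COP − 1)·Ẇ = 6046 W.

6050 W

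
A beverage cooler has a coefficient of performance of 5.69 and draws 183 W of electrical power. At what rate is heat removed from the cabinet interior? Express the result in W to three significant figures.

Q̇_C = COP × Ẇ = 5.69 × 183.0 = 1041 W.

1040 W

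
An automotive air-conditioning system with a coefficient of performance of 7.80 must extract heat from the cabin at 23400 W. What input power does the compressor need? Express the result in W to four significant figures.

Ẇ = Q̇_C/COP = 23400/7.80 = 3000 W.

3000 W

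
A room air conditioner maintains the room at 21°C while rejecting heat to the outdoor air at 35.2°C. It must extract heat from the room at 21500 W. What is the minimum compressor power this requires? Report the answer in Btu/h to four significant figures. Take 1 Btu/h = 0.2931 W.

In absolute terms T_C = 294.15 K and T_H = 308.35 K, so ΔT = 14.20 K.
COP_Carnot = T_C/ΔT = 294.15/14.20 = 20.71.
Ẇ_min = Q̇/COP_Carnot = 21500/20.71 = 1038 W = 3541 Btu/h.

3541 Btu/h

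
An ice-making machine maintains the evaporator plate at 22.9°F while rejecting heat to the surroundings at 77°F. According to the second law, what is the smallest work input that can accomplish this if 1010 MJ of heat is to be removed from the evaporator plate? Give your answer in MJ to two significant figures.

110 MJ

In absolute terms T_C = 268.09 K and T_H = 298.15 K, so ΔT = 30.06 K.
The reversible limit is COP_R = T_C/ΔT = 8.920, so W_min = Q_C/COP = Q_C·ΔT/T_C.
W_min = 1010 × 30.06/268.09 = 113.2 MJ.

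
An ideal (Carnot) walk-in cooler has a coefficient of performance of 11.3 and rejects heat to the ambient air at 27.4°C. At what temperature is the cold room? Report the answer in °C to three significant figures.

2.97 °C

For a Carnot refrigerator COP_R = T_C/(T_H − T_C), so T_C = COP·T_H/(1 + COP).
With T_H = 300.55 K, T_C = 11.3 × 300.55/12.30 = 276.12 K.
Converting, 276.12 K = 2.97°C.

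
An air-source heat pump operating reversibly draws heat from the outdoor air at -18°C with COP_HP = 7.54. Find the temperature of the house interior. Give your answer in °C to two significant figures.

21 °C

COP_HP = T_H/(T_H − T_C) rearranges to T_H = COP·T_C/(COP − 1).
With T_C = 255.15 K, T_H = 7.54 × 255.15/6.540 = 294.16 K.
Converting, 294.16 K = 21.01°C.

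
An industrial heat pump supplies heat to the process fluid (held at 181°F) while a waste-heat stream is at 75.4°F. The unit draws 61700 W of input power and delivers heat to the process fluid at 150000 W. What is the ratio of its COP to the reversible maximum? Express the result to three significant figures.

0.401

COP_actual = Q̇_H/Ẇ = 150000/61700 = 2.431.
In absolute terms T_C = 297.26 K and T_H = 355.93 K, so ΔT = 58.67 K.
COP_Carnot = T_H/ΔT = 355.93/58.67 = 6.067.
η_II = COP_actual/COP_Carnot = 2.431/6.067 = 0.4007.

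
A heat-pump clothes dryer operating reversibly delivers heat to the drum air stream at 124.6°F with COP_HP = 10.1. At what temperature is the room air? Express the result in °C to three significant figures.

COP_HP = T_H/(T_H − T_C) gives T_H − T_C = T_H/COP.
With T_H = 324.59 K, T_C = 324.59 × (1 − 1/10.1) = 292.46 K.
Converting, 292.46 K = 19.31°C.

19.3 °C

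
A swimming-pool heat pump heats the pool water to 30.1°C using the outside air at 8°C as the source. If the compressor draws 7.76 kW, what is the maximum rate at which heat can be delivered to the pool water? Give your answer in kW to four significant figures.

In absolute terms T_C = 281.15 K and T_H = 303.25 K, so ΔT = 22.10 K.
COP_Carnot = T_H/ΔT = 303.25/22.10 = 13.72.
Q̇_max = COP_Carnot × Ẇ = 13.72 × 7.760 kW = 106.5 kW.

106.5 kW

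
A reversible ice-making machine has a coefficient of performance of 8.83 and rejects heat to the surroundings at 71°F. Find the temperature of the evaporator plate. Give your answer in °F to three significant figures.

17.0 °F

For a Carnot refrigerator COP_R = T_C/(T_H − T_C), so T_C = COP·T_H/(1 + COP).
With T_H = 294.82 K, T_C = 8.83 × 294.82/9.830 = 264.83 K.
Converting, 264.83 K = 17.02°F.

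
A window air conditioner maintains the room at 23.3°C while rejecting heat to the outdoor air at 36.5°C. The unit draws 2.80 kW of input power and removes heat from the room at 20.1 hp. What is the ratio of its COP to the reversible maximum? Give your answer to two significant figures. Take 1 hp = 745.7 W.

Converting, Q̇_C = 20.10 hp = 14.99 kW, so COP_actual = Q̇_C/Ẇ = 14.99/2.800 = 5.353.
In absolute terms T_C = 296.45 K and T_H = 309.65 K, so ΔT = 13.20 K.
COP_Carnot = T_C/ΔT = 296.45/13.20 = 22.46.
η_II = COP_actual/COP_Carnot = 5.353/22.46 = 0.2384.

0.24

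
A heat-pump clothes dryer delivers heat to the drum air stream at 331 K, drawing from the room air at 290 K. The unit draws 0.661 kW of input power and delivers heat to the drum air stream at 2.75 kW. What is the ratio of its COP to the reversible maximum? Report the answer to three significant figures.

COP_actual = Q̇_H/Ẇ = 2.750/0.6610 = 4.160.
The reservoir spacing is ΔT = 331 − 290 = 41.00 K.
COP_Carnot = T_H/ΔT = 331.00/41.00 = 8.073.
η_II = COP_actual/COP_Carnot = 4.160/8.073 = 0.5153.

0.515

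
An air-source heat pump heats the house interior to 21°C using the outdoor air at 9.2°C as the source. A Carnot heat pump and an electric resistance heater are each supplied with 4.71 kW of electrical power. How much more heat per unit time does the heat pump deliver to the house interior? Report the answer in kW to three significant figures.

In absolute terms T_C = 282.35 K and T_H = 294.15 K, so ΔT = 11.80 K.
COP_Carnot = T_H/ΔT = 294.15/11.80 = 24.93.
The heat pump delivers Q̇_H = COP × Ẇ = 117.4 kW; the resistance heater delivers Ẇ = 4.710 kW.
Extra = (COP − 1)·Ẇ = 112.7 kW.

113 kW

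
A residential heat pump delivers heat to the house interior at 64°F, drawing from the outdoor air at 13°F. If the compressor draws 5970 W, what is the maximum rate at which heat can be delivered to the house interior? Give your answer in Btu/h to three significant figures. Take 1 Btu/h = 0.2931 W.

209000 Btu/h

In absolute terms T_C = 262.59 K and T_H = 290.93 K, so ΔT = 28.33 K.
COP_Carnot = T_H/ΔT = 290.93/28.33 = 10.27.
Q̇_max = COP_Carnot × Ẇ = 10.27 × 5970 W = 61300 W = 209100 Btu/h.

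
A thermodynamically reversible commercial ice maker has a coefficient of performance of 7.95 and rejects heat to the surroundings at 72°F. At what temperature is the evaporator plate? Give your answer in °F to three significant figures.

12.6 °F

For a Carnot refrigerator COP_R = T_C/(T_H − T_C), so T_C = COP·T_H/(1 + COP).
With T_H = 295.37 K, T_C = 7.95 × 295.37/8.950 = 262.37 K.
Converting, 262.37 K = 12.60°F.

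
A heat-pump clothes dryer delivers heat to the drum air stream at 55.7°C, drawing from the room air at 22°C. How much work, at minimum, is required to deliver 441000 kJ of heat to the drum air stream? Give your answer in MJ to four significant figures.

45.19 MJ

In absolute terms T_C = 295.15 K and T_H = 328.85 K, so ΔT = 33.70 K.
The reversible limit is COP_HP = T_H/ΔT = 9.758, so W_min = Q_H/COP = Q_H·ΔT/T_H.
W_min = 441000 × 33.70/328.85 = 45190 kJ = 45.19 MJ.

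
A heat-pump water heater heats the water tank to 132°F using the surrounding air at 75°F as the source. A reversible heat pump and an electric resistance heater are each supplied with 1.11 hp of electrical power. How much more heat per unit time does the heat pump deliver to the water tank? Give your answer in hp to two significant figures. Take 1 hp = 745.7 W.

10 hp

In absolute terms T_C = 297.04 K and T_H = 328.71 K, so ΔT = 31.67 K.
COP_Carnot = T_H/ΔT = 328.71/31.67 = 10.38.
The heat pump delivers Q̇_H = COP × Ẇ = 11.52 hp; the resistance heater delivers Ẇ = 1.110 hp.
Extra = (COP − 1)·Ẇ = 10.41 hp.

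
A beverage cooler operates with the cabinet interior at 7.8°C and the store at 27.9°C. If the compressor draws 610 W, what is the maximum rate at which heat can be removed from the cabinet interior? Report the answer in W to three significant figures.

8530 W

In absolute terms T_C = 280.95 K and T_H = 301.05 K, so ΔT = 20.10 K.
COP_Carnot = T_C/ΔT = 280.95/20.10 = 13.98.
Q̇_max = COP_Carnot × Ẇ = 13.98 × 610.0 W = 8526 W.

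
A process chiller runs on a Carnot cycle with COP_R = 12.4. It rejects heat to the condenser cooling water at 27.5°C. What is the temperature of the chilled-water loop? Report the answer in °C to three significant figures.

For a Carnot refrigerator COP_R = T_C/(T_H − T_C), so T_C = COP·T_H/(1 + COP).
With T_H = 300.65 K, T_C = 12.4 × 300.65/13.40 = 278.21 K.
Converting, 278.21 K = 5.06°C.

5.06 °C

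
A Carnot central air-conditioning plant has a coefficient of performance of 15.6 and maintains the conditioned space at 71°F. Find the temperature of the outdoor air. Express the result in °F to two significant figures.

110 °F

COP_R = T_C/(T_H − T_C) gives T_H − T_C = T_C/COP.
With T_C = 294.82 K, T_H = 294.82 × (1 + 1/15.6) = 313.72 K.
Converting, 313.72 K = 105.02°F.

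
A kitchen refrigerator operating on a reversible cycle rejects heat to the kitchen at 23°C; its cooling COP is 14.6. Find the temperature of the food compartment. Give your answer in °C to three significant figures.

For a Carnot refrigerator COP_R = T_C/(T_H − T_C), so T_C = COP·T_H/(1 + COP).
With T_H = 296.15 K, T_C = 14.6 × 296.15/15.60 = 277.17 K.
Converting, 277.17 K = 4.02°C.

4.02 °C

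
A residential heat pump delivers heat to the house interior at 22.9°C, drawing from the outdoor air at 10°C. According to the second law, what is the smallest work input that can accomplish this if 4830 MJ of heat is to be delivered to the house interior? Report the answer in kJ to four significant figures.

210500 kJ

In absolute terms T_C = 283.15 K and T_H = 296.05 K, so ΔT = 12.90 K.
The reversible limit is COP_HP = T_H/ΔT = 22.95, so W_min = Q_H/COP = Q_H·ΔT/T_H.
W_min = 4830 × 12.90/296.05 = 210.5 MJ = 210500 kJ.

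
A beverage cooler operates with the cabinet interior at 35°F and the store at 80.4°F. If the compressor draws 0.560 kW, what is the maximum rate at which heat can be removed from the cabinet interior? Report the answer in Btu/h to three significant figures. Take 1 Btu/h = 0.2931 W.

In absolute terms T_C = 274.82 K and T_H = 300.04 K, so ΔT = 25.22 K.
COP_Carnot = T_C/ΔT = 274.82/25.22 = 10.90.
Q̇_max = COP_Carnot × Ẇ = 10.90 × 0.5600 kW = 6.102 kW = 20820 Btu/h.

20800 Btu/h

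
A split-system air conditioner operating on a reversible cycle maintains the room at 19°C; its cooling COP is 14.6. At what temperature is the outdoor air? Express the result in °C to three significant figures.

39.0 °C

COP_R = T_C/(T_H − T_C) gives T_H − T_C = T_C/COP.
With T_C = 292.15 K, T_H = 292.15 × (1 + 1/14.6) = 312.16 K.
Converting, 312.16 K = 39.01°C.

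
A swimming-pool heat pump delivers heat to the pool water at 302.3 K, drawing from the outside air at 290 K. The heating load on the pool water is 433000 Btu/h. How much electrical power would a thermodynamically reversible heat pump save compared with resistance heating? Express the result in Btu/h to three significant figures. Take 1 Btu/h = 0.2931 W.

415000 Btu/h

The reservoir spacing is ΔT = 302.3 − 290 = 12.30 K.
COP_Carnot = T_H/ΔT = 302.30/12.30 = 24.58.
Resistance heating needs Ẇ_res = Q̇_H = 433000 Btu/h; the reversible heat pump needs only Ẇ_hp = Q̇_H/COP = 17620 Btu/h.
Saving = 433000 − 17620 = 415400 Btu/h.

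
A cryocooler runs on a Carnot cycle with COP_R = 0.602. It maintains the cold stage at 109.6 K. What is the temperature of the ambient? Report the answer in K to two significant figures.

COP_R = T_C/(T_H − T_C) gives T_H − T_C = T_C/COP.
With T_C = 109.60 K, T_H = 109.60 × (1 + 1/0.602) = 291.66 K.

290 K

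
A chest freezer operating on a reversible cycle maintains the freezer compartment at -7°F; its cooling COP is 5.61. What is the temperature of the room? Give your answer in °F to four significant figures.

73.69 °F

COP_R = T_C/(T_H − T_C) gives T_H − T_C = T_C/COP.
With T_C = 251.48 K, T_H = 251.48 × (1 + 1/5.61) = 296.31 K.
Converting, 296.31 K = 73.69°F.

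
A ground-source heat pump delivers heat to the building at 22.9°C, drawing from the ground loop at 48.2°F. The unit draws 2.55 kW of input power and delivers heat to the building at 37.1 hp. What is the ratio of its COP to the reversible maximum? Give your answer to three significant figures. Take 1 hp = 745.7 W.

Converting, Q̇_H = 37.10 hp = 27.67 kW, so COP_actual = Q̇_H/Ẇ = 27.67/2.550 = 10.85.
In absolute terms T_C = 282.15 K and T_H = 296.05 K, so ΔT = 13.90 K.
COP_Carnot = T_H/ΔT = 296.05/13.90 = 21.30.
η_II = COP_actual/COP_Carnot = 10.85/21.30 = 0.5094.

0.509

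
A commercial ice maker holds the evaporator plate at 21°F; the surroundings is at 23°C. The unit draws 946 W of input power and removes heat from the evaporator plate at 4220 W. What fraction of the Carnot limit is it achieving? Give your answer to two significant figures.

COP_actual = Q̇_C/Ẇ = 4220/946.0 = 4.461.
In absolute terms T_C = 267.04 K and T_H = 296.15 K, so ΔT = 29.11 K.
COP_Carnot = T_C/ΔT = 267.04/29.11 = 9.173.
η_II = COP_actual/COP_Carnot = 4.461/9.173 = 0.4863.

0.49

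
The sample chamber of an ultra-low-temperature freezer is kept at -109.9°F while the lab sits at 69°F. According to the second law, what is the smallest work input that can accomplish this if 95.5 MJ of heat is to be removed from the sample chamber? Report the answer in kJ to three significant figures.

In absolute terms T_C = 194.32 K and T_H = 293.71 K, so ΔT = 99.39 K.
The reversible limit is COP_R = T_C/ΔT = 1.955, so W_min = Q_C/COP = Q_C·ΔT/T_C.
W_min = 95.50 × 99.39/194.32 = 48.85 MJ = 48850 kJ.

48800 kJ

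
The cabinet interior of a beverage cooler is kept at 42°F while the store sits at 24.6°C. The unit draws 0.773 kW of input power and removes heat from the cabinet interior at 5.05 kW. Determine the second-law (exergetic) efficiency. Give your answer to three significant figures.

COP_actual = Q̇_C/Ẇ = 5.050/0.7730 = 6.533.
In absolute terms T_C = 278.71 K and T_H = 297.75 K, so ΔT = 19.04 K.
COP_Carnot = T_C/ΔT = 278.71/19.04 = 14.63.
η_II = COP_actual/COP_Carnot = 6.533/14.63 = 0.4464.

0.446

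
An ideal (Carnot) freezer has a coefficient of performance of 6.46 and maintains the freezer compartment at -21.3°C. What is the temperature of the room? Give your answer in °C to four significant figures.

COP_R = T_C/(T_H − T_C) gives T_H − T_C = T_C/COP.
With T_C = 251.85 K, T_H = 251.85 × (1 + 1/6.46) = 290.84 K.
Converting, 290.84 K = 17.69°C.

17.69 °C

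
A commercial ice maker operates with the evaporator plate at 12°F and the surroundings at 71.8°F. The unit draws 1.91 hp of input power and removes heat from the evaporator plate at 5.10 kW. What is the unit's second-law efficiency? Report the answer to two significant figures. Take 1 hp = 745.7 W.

Converting, Q̇_C = 5.100 kW = 6.839 hp, so COP_actual = Q̇_C/Ẇ = 6.839/1.910 = 3.581.
In absolute terms T_C = 262.04 K and T_H = 295.26 K, so ΔT = 33.22 K.
COP_Carnot = T_C/ΔT = 262.04/33.22 = 7.887.
η_II = COP_actual/COP_Carnot = 3.581/7.887 = 0.4540.

0.45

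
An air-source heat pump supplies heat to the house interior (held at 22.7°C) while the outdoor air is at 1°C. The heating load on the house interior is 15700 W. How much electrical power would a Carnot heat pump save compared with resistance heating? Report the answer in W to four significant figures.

In absolute terms T_C = 274.15 K and T_H = 295.85 K, so ΔT = 21.70 K.
COP_Carnot = T_H/ΔT = 295.85/21.70 = 13.63.
Resistance heating needs Ẇ_res = Q̇_H = 15700 W; the reversible heat pump needs only Ẇ_hp = Q̇_H/COP = 1152 W.
Saving = 15700 − 1152 = 14550 W.

14550 W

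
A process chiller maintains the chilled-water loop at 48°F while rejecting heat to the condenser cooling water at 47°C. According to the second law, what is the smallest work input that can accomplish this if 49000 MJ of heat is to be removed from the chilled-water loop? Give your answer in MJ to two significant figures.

6600 MJ

In absolute terms T_C = 282.04 K and T_H = 320.15 K, so ΔT = 38.11 K.
The reversible limit is COP_R = T_C/ΔT = 7.400, so W_min = Q_C/COP = Q_C·ΔT/T_C.
W_min = 49000 × 38.11/282.04 = 6621 MJ.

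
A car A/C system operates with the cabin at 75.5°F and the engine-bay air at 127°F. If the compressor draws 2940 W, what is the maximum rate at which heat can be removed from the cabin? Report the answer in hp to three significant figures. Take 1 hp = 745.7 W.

41.0 hp

In absolute terms T_C = 297.32 K and T_H = 325.93 K, so ΔT = 28.61 K.
COP_Carnot = T_C/ΔT = 297.32/28.61 = 10.39.
Q̇_max = COP_Carnot × Ẇ = 10.39 × 2940 W = 30550 W = 40.97 hp.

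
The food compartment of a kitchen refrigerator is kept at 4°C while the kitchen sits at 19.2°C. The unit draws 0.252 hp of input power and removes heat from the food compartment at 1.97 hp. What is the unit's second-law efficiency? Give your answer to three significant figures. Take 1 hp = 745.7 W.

0.429

COP_actual = Q̇_C/Ẇ = 1.970/0.2520 = 7.817.
In absolute terms T_C = 277.15 K and T_H = 292.35 K, so ΔT = 15.20 K.
COP_Carnot = T_C/ΔT = 277.15/15.20 = 18.23.
η_II = COP_actual/COP_Carnot = 7.817/18.23 = 0.4287.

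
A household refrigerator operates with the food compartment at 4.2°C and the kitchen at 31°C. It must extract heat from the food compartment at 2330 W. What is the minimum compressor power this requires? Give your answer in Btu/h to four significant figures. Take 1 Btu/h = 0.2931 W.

In absolute terms T_C = 277.35 K and T_H = 304.15 K, so ΔT = 26.80 K.
COP_Carnot = T_C/ΔT = 277.35/26.80 = 10.35.
Ẇ_min = Q̇/COP_Carnot = 2330/10.35 = 225.1 W = 768.2 Btu/h.

768.2 Btu/h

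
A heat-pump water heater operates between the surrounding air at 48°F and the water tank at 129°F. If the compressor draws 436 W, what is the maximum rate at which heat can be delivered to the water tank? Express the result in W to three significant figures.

In absolute terms T_C = 282.04 K and T_H = 327.04 K, so ΔT = 45.00 K.
COP_Carnot = T_H/ΔT = 327.04/45.00 = 7.268.
Q̇_max = COP_Carnot × Ẇ = 7.268 × 436.0 W = 3169 W.

3170 W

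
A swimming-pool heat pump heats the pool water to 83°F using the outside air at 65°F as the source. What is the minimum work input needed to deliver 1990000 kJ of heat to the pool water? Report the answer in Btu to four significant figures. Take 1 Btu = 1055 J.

62570 Btu

In absolute terms T_C = 291.48 K and T_H = 301.48 K, so ΔT = 10.00 K.
The reversible limit is COP_HP = T_H/ΔT = 30.15, so W_min = Q_H/COP = Q_H·ΔT/T_H.
W_min = 1990000 × 10.00/301.48 = 66010 kJ = 62570 Btu.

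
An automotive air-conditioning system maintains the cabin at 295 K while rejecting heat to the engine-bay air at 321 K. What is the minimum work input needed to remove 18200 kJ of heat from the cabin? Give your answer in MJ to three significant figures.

1.60 MJ

The reservoir spacing is ΔT = 321 − 295 = 26.00 K.
The reversible limit is COP_R = T_C/ΔT = 11.35, so W_min = Q_C/COP = Q_C·ΔT/T_C.
W_min = 18200 × 26.00/295.00 = 1604 kJ = 1.604 MJ.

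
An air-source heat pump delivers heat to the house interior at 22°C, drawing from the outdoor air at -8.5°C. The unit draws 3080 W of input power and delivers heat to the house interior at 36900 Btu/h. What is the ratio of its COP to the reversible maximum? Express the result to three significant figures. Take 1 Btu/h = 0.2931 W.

0.363

Converting, Q̇_H = 36900 Btu/h = 10820 W, so COP_actual = Q̇_H/Ẇ = 10820/3080 = 3.511.
In absolute terms T_C = 264.65 K and T_H = 295.15 K, so ΔT = 30.50 K.
COP_Carnot = T_H/ΔT = 295.15/30.50 = 9.677.
η_II = COP_actual/COP_Carnot = 3.511/9.677 = 0.3629.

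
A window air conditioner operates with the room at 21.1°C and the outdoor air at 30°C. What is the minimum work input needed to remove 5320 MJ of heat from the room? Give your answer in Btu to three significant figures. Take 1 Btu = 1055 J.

153000 Btu

In absolute terms T_C = 294.25 K and T_H = 303.15 K, so ΔT = 8.900 K.
The reversible limit is COP_R = T_C/ΔT = 33.06, so W_min = Q_C/COP = Q_C·ΔT/T_C.
W_min = 5320 × 8.900/294.25 = 160.9 MJ = 152500 Btu.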